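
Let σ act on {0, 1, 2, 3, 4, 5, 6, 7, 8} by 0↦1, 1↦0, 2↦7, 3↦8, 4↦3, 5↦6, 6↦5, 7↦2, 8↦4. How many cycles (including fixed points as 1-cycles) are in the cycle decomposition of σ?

4

Cycle decomposition: (0 1) (2 7) (3 8 4) (5 6).
4 cycles.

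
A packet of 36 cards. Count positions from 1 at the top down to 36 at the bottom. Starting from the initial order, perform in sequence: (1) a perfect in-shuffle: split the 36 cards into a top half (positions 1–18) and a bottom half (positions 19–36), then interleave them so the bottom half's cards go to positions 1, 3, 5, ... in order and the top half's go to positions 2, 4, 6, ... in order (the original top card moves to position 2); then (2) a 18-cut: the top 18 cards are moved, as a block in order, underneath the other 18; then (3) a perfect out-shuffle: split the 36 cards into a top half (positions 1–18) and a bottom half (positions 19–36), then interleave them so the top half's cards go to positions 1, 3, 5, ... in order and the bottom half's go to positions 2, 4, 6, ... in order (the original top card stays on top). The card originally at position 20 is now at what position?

6

Track the card from position 20 forward through each operation:
  after op 1 (in-shuffle): 20 → 3
  after op 2 (cut 18): 3 → 21
  after op 3 (out-shuffle): 21 → 6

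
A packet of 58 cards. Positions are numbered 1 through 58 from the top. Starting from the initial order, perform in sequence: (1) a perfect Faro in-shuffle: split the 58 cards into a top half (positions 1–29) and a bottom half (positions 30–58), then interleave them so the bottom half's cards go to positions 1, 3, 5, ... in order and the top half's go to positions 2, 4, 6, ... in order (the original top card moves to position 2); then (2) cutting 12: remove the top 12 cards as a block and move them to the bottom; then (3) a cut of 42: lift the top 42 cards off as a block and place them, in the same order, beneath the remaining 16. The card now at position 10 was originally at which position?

Undo the operations in reverse order, starting from position 10:
  undo op 3 (cut 42): 10 ← 52
  undo op 2 (cut 12): 52 ← 6
  undo op 1 (in-shuffle, from top half): 6 ← 3
So the card at position 10 came from original position 3.

3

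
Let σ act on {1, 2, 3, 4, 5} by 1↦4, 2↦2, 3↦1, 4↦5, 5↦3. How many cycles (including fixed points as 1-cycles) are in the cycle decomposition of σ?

Cycle decomposition: (1 4 5 3) (2).
2 cycles.

2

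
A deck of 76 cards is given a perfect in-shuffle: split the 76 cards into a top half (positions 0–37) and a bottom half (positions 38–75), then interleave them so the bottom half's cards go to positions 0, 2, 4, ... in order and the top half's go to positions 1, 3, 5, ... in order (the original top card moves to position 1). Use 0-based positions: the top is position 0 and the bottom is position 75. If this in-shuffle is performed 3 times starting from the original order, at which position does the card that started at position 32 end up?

Track the card's position through each in-shuffle:
32 → 65 → 54 → 32

32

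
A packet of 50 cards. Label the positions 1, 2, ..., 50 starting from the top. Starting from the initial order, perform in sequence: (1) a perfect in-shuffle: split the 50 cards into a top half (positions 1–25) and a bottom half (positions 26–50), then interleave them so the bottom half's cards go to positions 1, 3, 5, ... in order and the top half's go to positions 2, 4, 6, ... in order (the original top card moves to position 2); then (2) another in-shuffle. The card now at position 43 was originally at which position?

49

Undo the operations in reverse order, starting from position 43:
  undo op 2 (in-shuffle, from bottom half): 43 ← 47
  undo op 1 (in-shuffle, from bottom half): 47 ← 49
So the card at position 43 came from original position 49.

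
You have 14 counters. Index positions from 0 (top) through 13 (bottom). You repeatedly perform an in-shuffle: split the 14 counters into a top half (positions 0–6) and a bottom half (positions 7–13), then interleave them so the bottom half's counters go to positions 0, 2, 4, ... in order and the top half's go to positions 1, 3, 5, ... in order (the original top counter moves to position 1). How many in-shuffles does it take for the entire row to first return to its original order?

The in-shuffle permutes the 14 positions with cycle lengths [2, 4, 4, 4].
Every counter is home exactly when every cycle has completed a whole number of laps, i.e. after lcm(2, 4) = 4 in-shuffles.

4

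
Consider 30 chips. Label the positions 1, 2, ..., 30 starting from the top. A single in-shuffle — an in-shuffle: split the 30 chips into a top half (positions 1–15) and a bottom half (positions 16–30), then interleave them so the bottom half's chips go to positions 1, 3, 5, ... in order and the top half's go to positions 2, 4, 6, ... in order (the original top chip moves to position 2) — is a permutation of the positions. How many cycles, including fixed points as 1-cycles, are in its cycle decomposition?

6

Trace each unvisited position around until it returns:
(1 2 4 8 16) (3 6 12 24 17) (5 10 20 9 18) (7 14 28 25 19) (11 22 13 26 21) (15 30 29 27 23)
6 cycles in total.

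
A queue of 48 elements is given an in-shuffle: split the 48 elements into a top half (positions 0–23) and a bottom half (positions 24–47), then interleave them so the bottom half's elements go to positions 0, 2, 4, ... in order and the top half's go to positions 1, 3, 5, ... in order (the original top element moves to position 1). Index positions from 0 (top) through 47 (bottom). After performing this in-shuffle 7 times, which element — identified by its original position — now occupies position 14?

24

Work backwards from position 14, undoing one in-shuffle at a time:
14 ← 31 ← 15 ← 7 ← 3 ← 1 ← 0 ← 24
So the element now at position 14 started at position 24.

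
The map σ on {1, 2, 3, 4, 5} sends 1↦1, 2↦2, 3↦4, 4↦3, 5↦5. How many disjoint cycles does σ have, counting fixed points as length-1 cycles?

4

Cycle decomposition: (1) (2) (3 4) (5).
4 cycles.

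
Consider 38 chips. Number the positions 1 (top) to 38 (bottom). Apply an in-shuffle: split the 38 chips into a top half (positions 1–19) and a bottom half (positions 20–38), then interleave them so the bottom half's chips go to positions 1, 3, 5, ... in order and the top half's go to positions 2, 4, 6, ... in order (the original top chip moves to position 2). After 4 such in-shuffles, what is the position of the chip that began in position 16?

Track the chip's position through each in-shuffle:
16 → 32 → 25 → 11 → 22

22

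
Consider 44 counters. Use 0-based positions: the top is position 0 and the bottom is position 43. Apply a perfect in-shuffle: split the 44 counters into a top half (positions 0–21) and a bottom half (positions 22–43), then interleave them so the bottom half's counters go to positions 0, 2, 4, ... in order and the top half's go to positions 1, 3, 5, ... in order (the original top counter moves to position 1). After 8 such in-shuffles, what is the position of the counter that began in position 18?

3

Track the counter's position through each in-shuffle:
18 → 37 → 30 → 16 → 33 → 22 → 0 → 1 → 3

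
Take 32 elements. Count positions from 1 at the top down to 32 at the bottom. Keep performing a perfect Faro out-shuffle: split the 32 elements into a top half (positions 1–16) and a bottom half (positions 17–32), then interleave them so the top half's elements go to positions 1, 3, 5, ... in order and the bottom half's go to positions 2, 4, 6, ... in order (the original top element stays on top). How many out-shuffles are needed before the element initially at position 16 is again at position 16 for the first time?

Follow position 16 under repeated out-shuffles:
16 → 31 → 30 → 28 → 24 → 16
It first returns after 5 out-shuffles.

5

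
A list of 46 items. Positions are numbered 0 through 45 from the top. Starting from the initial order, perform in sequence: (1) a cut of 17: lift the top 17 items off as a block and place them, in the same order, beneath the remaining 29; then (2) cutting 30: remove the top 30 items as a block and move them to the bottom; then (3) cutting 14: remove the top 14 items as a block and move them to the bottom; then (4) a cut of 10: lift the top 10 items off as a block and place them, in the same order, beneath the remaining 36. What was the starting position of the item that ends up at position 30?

9

Undo the operations in reverse order, starting from position 30:
  undo op 4 (cut 10): 30 ← 40
  undo op 3 (cut 14): 40 ← 8
  undo op 2 (cut 30): 8 ← 38
  undo op 1 (cut 17): 38 ← 9
So the item at position 30 came from original position 9.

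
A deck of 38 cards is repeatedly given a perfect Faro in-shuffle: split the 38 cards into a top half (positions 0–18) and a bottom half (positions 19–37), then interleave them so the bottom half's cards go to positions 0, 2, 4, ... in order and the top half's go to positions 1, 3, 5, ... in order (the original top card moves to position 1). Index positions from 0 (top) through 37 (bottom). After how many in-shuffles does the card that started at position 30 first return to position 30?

12

Follow position 30 under repeated in-shuffles:
30 → 22 → 6 → 13 → 27 → 16 → 33 → 28 → 18 → 37 → 36 → 34 → 30
It first returns after 12 in-shuffles.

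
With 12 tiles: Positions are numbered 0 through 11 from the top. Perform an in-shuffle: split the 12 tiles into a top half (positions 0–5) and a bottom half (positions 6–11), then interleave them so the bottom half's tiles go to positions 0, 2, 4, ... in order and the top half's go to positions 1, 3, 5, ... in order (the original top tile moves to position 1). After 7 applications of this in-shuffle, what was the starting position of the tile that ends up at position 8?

1

Work backwards from position 8, undoing one in-shuffle at a time:
8 ← 10 ← 11 ← 5 ← 2 ← 7 ← 3 ← 1
So the tile now at position 8 started at position 1.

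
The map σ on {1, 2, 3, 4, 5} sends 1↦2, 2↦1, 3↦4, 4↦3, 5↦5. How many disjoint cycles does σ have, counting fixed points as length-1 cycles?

Cycle decomposition: (1 2) (3 4) (5).
3 cycles.

3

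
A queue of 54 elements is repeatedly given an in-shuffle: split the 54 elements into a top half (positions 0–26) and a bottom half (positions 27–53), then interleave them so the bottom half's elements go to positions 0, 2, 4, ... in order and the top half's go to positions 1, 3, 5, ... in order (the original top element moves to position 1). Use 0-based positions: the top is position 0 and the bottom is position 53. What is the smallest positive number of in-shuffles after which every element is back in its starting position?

The in-shuffle permutes the 54 positions with cycle lengths [4, 10, 20, 20].
Every element is home exactly when every cycle has completed a whole number of laps, i.e. after lcm(4, 10, 20) = 20 in-shuffles.

20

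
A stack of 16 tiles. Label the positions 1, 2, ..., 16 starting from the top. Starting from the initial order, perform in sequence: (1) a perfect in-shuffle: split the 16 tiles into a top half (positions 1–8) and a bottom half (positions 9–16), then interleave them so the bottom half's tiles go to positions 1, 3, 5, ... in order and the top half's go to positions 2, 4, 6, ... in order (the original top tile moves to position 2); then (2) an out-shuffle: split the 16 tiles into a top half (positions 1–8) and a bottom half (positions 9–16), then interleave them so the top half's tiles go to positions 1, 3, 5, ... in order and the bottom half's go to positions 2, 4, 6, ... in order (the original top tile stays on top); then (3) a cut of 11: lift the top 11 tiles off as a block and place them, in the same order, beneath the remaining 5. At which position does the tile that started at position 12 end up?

Track the tile from position 12 forward through each operation:
  after op 1 (in-shuffle): 12 → 7
  after op 2 (out-shuffle): 7 → 13
  after op 3 (cut 11): 13 → 2

2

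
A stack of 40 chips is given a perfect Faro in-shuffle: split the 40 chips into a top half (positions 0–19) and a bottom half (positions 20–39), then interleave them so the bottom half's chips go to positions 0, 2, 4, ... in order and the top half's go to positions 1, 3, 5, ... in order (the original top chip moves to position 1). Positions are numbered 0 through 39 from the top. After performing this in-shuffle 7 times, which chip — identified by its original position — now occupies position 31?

Work backwards from position 31, undoing one in-shuffle at a time:
31 ← 15 ← 7 ← 3 ← 1 ← 0 ← 20 ← 30
So the chip now at position 31 started at position 30.

30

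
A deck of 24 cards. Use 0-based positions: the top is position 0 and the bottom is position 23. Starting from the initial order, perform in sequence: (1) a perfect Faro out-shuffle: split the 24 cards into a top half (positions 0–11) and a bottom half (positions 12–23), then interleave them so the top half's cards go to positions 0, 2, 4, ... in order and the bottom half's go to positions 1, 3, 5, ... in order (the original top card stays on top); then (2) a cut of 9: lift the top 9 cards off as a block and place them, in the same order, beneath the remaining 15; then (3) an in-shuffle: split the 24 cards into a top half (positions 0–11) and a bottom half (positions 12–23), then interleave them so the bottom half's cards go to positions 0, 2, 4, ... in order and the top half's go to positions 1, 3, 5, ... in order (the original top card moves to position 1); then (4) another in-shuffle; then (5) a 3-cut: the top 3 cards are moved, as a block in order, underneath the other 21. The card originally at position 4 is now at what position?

17

Track the card from position 4 forward through each operation:
  after op 1 (out-shuffle): 4 → 8
  after op 2 (cut 9): 8 → 23
  after op 3 (in-shuffle): 23 → 22
  after op 4 (in-shuffle): 22 → 20
  after op 5 (cut 3): 20 → 17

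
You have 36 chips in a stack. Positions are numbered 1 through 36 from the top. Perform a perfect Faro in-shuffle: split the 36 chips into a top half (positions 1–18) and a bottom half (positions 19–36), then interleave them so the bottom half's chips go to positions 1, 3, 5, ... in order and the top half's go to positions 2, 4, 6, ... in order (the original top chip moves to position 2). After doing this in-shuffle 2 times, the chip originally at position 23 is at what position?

18

Track the chip's position through each in-shuffle:
23 → 9 → 18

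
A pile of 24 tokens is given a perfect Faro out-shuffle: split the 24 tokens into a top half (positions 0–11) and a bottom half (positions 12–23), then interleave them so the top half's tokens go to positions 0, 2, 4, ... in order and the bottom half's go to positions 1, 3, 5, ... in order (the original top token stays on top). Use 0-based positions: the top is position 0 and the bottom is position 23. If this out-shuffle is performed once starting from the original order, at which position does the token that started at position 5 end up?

10

Track the token's position through each out-shuffle:
5 → 10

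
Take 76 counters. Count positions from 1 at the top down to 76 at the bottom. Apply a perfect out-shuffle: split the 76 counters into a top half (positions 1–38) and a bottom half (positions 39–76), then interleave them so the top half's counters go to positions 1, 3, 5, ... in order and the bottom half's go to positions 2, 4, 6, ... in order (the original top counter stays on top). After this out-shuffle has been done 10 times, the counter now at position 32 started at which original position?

Work backwards from position 32, undoing one out-shuffle at a time:
32 ← 54 ← 65 ← 33 ← 17 ← 9 ← 5 ← 3 ← 2 ← 39 ← 20
So the counter now at position 32 started at position 20.

20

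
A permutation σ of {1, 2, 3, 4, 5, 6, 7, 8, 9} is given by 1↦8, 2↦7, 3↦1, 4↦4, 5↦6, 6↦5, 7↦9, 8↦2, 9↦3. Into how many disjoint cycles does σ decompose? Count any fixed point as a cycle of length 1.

3

Cycle decomposition: (1 8 2 7 9 3) (4) (5 6).
3 cycles.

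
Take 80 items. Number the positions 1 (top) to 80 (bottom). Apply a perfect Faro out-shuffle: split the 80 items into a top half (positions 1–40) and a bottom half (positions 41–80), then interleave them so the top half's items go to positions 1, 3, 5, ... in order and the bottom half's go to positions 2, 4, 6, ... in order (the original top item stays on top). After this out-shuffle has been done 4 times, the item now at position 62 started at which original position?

69

Work backwards from position 62, undoing one out-shuffle at a time:
62 ← 71 ← 36 ← 58 ← 69
So the item now at position 62 started at position 69.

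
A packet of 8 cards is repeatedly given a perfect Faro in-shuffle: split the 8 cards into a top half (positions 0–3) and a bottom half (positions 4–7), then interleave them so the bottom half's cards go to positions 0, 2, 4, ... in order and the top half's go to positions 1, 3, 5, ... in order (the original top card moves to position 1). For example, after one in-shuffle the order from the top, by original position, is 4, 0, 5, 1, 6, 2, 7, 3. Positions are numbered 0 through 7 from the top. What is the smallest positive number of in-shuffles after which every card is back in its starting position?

The in-shuffle permutes the 8 positions with cycle lengths [2, 6].
Every card is home exactly when every cycle has completed a whole number of laps, i.e. after lcm(2, 6) = 6 in-shuffles.

6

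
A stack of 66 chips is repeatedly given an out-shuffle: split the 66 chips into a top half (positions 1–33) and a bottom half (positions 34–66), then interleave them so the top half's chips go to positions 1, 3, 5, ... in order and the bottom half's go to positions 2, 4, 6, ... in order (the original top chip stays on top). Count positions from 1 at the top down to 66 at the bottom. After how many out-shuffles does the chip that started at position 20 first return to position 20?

Follow position 20 under repeated out-shuffles:
20 → 39 → 12 → 23 → 45 → 24 → 47 → 28 → 55 → 44 → 22 → 43 → 20
It first returns after 12 out-shuffles.

12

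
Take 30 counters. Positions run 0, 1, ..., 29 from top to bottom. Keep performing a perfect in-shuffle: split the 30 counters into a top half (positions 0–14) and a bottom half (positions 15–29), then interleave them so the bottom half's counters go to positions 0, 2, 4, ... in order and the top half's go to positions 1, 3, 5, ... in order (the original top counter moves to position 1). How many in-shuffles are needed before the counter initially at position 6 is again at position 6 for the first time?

5

Follow position 6 under repeated in-shuffles:
6 → 13 → 27 → 24 → 18 → 6
It first returns after 5 in-shuffles.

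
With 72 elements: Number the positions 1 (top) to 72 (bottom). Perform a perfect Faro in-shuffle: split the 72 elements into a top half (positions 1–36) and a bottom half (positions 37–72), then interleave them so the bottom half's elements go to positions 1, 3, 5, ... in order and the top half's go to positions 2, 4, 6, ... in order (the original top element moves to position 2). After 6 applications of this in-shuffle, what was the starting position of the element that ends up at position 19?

6

Work backwards from position 19, undoing one in-shuffle at a time:
19 ← 46 ← 23 ← 48 ← 24 ← 12 ← 6
So the element now at position 19 started at position 6.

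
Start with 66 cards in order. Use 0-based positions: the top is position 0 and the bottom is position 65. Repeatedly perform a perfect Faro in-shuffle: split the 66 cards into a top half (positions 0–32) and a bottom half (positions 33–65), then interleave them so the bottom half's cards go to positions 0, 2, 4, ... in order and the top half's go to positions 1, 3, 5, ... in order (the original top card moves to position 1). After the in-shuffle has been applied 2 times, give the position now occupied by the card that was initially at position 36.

13

Track the card's position through each in-shuffle:
36 → 6 → 13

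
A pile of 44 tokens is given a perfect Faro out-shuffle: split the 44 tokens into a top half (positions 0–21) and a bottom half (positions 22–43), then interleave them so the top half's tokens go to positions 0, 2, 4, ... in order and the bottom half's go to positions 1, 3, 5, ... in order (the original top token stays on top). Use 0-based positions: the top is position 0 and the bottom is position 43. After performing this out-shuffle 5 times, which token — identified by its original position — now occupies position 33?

40

Work backwards from position 33, undoing one out-shuffle at a time:
33 ← 38 ← 19 ← 31 ← 37 ← 40
So the token now at position 33 started at position 40.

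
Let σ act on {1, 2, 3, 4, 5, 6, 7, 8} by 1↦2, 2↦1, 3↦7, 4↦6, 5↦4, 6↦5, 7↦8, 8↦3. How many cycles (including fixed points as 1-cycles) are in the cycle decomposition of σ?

Cycle decomposition: (1 2) (3 7 8) (4 6 5).
3 cycles.

3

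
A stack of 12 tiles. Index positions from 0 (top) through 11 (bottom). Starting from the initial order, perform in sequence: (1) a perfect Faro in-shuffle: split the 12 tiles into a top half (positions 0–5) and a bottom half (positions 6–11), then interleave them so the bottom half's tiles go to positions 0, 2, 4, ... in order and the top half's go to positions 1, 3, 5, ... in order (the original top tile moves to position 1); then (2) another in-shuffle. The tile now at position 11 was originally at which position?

Undo the operations in reverse order, starting from position 11:
  undo op 2 (in-shuffle, from top half): 11 ← 5
  undo op 1 (in-shuffle, from top half): 5 ← 2
So the tile at position 11 came from original position 2.

2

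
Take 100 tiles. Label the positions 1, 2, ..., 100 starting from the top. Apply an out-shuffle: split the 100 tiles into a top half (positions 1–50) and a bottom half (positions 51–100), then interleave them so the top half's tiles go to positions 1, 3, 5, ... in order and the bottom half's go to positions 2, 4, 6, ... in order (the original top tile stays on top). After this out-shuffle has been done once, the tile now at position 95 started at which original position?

Work backwards from position 95, undoing one out-shuffle at a time:
95 ← 48
So the tile now at position 95 started at position 48.

48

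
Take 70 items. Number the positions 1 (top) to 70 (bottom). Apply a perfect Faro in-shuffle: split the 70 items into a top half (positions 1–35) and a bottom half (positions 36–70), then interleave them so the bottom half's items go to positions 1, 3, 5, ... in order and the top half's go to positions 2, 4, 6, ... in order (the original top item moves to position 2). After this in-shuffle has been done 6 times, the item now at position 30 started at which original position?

Work backwards from position 30, undoing one in-shuffle at a time:
30 ← 15 ← 43 ← 57 ← 64 ← 32 ← 16
So the item now at position 30 started at position 16.

16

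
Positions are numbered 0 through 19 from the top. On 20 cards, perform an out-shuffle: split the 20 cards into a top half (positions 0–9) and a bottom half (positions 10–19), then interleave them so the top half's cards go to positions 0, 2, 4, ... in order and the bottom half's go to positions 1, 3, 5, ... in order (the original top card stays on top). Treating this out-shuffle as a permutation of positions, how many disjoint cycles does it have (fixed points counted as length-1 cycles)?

3

Trace each unvisited position around until it returns:
(0) (1 2 4 8 16 13 ... len 18) (19)
3 cycles in total.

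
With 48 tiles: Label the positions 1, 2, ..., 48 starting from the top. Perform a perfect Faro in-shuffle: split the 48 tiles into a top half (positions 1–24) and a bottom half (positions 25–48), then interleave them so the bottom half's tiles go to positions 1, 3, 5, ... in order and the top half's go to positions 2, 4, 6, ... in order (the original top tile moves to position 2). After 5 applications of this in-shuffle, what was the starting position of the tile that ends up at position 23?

39

Work backwards from position 23, undoing one in-shuffle at a time:
23 ← 36 ← 18 ← 9 ← 29 ← 39
So the tile now at position 23 started at position 39.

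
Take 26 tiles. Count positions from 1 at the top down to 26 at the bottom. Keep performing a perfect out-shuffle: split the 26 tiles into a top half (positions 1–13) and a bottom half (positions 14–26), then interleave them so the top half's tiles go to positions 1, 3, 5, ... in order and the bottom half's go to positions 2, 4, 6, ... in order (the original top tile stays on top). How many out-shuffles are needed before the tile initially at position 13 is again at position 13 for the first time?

Follow position 13 under repeated out-shuffles:
13 → 25 → 24 → 22 → 18 → 10 → 19 → 12 → 23 → 20 → 14 → 2 → 3 → 5 → 9 → 17 → 8 → 15 → 4 → 7 → 13
It first returns after 20 out-shuffles.

20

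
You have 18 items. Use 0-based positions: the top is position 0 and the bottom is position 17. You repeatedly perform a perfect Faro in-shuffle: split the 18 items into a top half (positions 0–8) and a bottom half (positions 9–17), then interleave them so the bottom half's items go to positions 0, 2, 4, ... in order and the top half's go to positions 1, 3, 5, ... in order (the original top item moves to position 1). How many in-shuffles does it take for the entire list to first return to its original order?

The in-shuffle permutes the 18 positions with cycle lengths [18].
Every item is home exactly when every cycle has completed a whole number of laps, i.e. after lcm(18) = 18 in-shuffles.

18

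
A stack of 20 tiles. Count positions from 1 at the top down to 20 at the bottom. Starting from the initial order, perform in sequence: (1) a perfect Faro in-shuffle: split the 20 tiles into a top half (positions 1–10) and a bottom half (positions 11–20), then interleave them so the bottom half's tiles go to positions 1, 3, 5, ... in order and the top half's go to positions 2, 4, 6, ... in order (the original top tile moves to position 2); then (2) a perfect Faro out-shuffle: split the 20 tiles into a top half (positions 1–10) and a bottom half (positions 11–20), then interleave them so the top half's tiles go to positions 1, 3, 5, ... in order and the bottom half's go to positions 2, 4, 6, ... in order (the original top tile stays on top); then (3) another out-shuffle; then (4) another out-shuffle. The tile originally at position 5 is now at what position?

16

Track the tile from position 5 forward through each operation:
  after op 1 (in-shuffle): 5 → 10
  after op 2 (out-shuffle): 10 → 19
  after op 3 (out-shuffle): 19 → 18
  after op 4 (out-shuffle): 18 → 16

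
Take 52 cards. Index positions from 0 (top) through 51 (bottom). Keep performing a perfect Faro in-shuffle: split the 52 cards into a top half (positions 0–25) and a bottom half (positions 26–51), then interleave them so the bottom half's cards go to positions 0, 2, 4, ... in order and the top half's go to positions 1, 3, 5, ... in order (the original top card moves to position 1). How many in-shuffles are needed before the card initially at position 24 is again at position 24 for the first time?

52

Follow position 24 under repeated in-shuffles:
24 → 49 → 46 → 40 → 28 → 4 → 9 → 19 → ... → 24 (length 52)
It first returns after 52 in-shuffles.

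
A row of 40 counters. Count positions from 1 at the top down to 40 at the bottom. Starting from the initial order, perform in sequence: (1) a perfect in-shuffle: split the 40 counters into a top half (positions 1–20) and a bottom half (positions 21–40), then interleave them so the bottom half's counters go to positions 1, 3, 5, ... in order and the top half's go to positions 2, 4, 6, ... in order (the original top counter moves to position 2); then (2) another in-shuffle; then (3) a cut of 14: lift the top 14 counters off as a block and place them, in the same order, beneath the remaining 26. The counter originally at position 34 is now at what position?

Track the counter from position 34 forward through each operation:
  after op 1 (in-shuffle): 34 → 27
  after op 2 (in-shuffle): 27 → 13
  after op 3 (cut 14): 13 → 39

39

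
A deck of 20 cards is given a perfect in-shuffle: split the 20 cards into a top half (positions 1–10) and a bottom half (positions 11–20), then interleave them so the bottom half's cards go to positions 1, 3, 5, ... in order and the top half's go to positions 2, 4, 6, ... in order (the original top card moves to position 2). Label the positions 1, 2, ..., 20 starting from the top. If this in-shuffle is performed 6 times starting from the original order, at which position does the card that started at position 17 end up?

17

Track the card's position through each in-shuffle:
17 → 13 → 5 → 10 → 20 → 19 → 17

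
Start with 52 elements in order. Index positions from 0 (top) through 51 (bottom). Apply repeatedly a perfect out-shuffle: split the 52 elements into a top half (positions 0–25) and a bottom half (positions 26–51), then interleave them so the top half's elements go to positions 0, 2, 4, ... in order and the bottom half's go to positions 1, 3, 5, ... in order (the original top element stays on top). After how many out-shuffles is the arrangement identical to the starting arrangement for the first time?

8

The out-shuffle permutes the 52 positions with cycle lengths [1, 1, 2, 8, 8, 8, 8, 8, 8].
Every element is home exactly when every cycle has completed a whole number of laps, i.e. after lcm(1, 2, 8) = 8 out-shuffles.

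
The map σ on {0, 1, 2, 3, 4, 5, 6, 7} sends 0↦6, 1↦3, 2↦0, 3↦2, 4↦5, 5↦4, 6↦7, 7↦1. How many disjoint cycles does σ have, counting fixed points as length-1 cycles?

Cycle decomposition: (0 6 7 1 3 2) (4 5).
2 cycles.

2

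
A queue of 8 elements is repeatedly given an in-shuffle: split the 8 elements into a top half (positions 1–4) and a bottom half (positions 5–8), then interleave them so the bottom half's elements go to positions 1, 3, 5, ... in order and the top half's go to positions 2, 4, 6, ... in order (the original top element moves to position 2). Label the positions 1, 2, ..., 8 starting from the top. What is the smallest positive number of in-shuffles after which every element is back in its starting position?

6

The in-shuffle permutes the 8 positions with cycle lengths [2, 6].
Every element is home exactly when every cycle has completed a whole number of laps, i.e. after lcm(2, 6) = 6 in-shuffles.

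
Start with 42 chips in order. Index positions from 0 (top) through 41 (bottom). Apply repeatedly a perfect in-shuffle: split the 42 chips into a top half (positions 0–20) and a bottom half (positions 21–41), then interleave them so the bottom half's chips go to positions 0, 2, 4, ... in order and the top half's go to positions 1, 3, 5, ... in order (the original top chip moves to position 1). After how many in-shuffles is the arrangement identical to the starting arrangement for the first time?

The in-shuffle permutes the 42 positions with cycle lengths [14, 14, 14].
Every chip is home exactly when every cycle has completed a whole number of laps, i.e. after lcm(14) = 14 in-shuffles.

14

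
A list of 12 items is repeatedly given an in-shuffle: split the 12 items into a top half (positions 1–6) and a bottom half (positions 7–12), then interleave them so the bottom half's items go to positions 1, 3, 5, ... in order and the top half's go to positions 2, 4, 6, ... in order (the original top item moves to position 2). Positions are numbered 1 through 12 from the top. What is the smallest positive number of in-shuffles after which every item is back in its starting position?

12

The in-shuffle permutes the 12 positions with cycle lengths [12].
Every item is home exactly when every cycle has completed a whole number of laps, i.e. after lcm(12) = 12 in-shuffles.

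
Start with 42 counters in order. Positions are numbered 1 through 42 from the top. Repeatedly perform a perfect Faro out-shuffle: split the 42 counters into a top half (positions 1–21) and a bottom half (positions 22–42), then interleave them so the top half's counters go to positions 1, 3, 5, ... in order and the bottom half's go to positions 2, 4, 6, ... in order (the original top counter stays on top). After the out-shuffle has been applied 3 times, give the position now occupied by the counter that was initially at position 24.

21

Track the counter's position through each out-shuffle:
24 → 6 → 11 → 21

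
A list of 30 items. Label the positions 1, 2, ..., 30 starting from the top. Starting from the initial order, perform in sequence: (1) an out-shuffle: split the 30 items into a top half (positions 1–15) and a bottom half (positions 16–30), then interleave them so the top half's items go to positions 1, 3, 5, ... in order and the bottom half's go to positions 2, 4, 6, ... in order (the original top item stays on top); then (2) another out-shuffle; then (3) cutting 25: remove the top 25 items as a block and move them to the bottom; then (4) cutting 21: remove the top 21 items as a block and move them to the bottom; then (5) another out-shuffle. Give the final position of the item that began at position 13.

7

Track the item from position 13 forward through each operation:
  after op 1 (out-shuffle): 13 → 25
  after op 2 (out-shuffle): 25 → 20
  after op 3 (cut 25): 20 → 25
  after op 4 (cut 21): 25 → 4
  after op 5 (out-shuffle): 4 → 7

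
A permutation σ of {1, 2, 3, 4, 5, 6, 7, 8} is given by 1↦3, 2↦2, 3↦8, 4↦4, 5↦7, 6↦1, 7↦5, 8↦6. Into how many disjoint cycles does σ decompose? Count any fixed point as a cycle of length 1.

4

Cycle decomposition: (1 3 8 6) (2) (4) (5 7).
4 cycles.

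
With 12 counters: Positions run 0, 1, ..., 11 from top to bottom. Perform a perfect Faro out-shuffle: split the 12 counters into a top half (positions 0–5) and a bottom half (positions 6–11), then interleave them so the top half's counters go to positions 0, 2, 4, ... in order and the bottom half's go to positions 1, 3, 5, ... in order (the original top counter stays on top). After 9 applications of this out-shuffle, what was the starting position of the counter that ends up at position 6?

Work backwards from position 6, undoing one out-shuffle at a time:
6 ← 3 ← 7 ← 9 ← 10 ← 5 ← 8 ← 4 ← 2 ← 1
So the counter now at position 6 started at position 1.

1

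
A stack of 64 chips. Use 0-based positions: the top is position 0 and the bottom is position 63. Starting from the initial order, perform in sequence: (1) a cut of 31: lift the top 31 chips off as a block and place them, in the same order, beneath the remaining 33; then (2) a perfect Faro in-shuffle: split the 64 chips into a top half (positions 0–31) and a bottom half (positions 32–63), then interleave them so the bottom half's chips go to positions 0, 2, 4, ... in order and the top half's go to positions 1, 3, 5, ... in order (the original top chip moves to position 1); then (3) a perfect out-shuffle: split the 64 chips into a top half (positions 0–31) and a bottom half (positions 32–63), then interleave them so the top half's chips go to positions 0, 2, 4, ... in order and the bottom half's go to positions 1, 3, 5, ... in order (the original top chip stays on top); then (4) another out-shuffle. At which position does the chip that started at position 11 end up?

33

Track the chip from position 11 forward through each operation:
  after op 1 (cut 31): 11 → 44
  after op 2 (in-shuffle): 44 → 24
  after op 3 (out-shuffle): 24 → 48
  after op 4 (out-shuffle): 48 → 33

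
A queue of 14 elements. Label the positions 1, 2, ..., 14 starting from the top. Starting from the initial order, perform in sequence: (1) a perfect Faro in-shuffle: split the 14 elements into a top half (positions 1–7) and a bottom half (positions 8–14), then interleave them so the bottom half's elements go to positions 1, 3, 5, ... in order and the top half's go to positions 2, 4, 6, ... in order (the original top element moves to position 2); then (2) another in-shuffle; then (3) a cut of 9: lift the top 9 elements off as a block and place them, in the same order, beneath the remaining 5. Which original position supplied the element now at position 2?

14

Undo the operations in reverse order, starting from position 2:
  undo op 3 (cut 9): 2 ← 11
  undo op 2 (in-shuffle, from bottom half): 11 ← 13
  undo op 1 (in-shuffle, from bottom half): 13 ← 14
So the element at position 2 came from original position 14.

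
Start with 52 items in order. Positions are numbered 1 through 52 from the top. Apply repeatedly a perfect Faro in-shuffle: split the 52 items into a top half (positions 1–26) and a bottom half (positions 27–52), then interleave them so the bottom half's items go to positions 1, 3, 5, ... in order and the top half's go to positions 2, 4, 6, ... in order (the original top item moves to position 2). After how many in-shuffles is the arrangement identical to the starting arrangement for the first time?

52

The in-shuffle permutes the 52 positions with cycle lengths [52].
Every item is home exactly when every cycle has completed a whole number of laps, i.e. after lcm(52) = 52 in-shuffles.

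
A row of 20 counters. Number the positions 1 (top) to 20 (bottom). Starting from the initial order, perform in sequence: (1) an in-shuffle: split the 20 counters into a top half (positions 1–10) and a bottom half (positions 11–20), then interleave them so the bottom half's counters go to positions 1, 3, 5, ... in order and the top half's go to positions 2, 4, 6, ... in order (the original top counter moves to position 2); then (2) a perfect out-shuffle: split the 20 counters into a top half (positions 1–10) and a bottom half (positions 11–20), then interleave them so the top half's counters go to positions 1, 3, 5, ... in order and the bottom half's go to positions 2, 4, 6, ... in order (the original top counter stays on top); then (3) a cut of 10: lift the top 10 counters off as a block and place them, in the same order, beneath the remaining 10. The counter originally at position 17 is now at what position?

Track the counter from position 17 forward through each operation:
  after op 1 (in-shuffle): 17 → 13
  after op 2 (out-shuffle): 13 → 6
  after op 3 (cut 10): 6 → 16

16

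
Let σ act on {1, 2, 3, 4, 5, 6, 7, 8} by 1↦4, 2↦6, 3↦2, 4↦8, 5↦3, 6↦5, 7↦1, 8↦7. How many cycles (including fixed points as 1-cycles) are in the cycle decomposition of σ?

Cycle decomposition: (1 4 8 7) (2 6 5 3).
2 cycles.

2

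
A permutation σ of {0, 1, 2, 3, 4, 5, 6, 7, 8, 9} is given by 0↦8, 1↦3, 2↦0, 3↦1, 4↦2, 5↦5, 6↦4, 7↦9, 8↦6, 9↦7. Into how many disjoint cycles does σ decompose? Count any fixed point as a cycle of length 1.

Cycle decomposition: (0 8 6 4 2) (1 3) (5) (7 9).
4 cycles.

4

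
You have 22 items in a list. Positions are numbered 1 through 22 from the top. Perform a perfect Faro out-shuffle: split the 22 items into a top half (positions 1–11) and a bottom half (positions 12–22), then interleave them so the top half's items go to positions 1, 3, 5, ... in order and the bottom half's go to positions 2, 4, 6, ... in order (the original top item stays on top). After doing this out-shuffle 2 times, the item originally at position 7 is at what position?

Track the item's position through each out-shuffle:
7 → 13 → 4

4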